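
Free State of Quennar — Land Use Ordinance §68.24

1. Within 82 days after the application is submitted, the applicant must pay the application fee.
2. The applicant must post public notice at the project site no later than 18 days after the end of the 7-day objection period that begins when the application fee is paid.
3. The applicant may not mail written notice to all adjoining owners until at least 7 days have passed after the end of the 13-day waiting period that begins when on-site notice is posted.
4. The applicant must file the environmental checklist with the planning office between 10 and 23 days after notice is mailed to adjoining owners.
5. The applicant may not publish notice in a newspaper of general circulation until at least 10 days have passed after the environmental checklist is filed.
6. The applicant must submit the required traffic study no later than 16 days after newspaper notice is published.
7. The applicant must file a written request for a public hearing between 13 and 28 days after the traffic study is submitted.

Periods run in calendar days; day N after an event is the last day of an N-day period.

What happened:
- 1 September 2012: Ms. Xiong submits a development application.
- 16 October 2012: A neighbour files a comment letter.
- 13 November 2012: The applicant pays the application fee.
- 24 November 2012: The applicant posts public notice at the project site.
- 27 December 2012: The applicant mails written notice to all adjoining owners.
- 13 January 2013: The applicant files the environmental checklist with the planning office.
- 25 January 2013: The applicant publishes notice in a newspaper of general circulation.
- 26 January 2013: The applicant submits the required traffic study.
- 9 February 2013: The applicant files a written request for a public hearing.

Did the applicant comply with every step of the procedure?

Yes

Step 1 — counting 82 days from 1 September 2012 (when the application is submitted) gives a deadline of 22 November 2012; completed 13 November 2012, before the deadline.
Step 2 — counting 18 days from 20 November 2012 (end of the 7-day objection period, which began when the application fee is paid on 13 November 2012) gives a deadline of 8 December 2012; completed 24 November 2012, before the deadline.
Step 3 — must wait 7 days from 7 December 2012 (end of the 13-day waiting period, which began when on-site notice is posted on 24 November 2012), so not before 14 December 2012; done 27 December 2012 — permitted.
Step 4 — 10 and 23 days from 27 December 2012 (when notice is mailed to adjoining owners) are 6 January 2013 and 19 January 2013 respectively; 13 January 2013 falls inside that range.
Step 5 — must wait 10 days from 13 January 2013 (when the environmental checklist is filed), so not before 23 January 2013; done 25 January 2013 — permitted.
Step 6 — counting 16 days from 25 January 2013 (when newspaper notice is published) gives a deadline of 10 February 2013; completed 26 January 2013, before the deadline.
Step 7 — 13 and 28 days from 26 January 2013 (when the traffic study is submitted) are 8 February 2013 and 23 February 2013 respectively; done 9 February 2013 — within the window.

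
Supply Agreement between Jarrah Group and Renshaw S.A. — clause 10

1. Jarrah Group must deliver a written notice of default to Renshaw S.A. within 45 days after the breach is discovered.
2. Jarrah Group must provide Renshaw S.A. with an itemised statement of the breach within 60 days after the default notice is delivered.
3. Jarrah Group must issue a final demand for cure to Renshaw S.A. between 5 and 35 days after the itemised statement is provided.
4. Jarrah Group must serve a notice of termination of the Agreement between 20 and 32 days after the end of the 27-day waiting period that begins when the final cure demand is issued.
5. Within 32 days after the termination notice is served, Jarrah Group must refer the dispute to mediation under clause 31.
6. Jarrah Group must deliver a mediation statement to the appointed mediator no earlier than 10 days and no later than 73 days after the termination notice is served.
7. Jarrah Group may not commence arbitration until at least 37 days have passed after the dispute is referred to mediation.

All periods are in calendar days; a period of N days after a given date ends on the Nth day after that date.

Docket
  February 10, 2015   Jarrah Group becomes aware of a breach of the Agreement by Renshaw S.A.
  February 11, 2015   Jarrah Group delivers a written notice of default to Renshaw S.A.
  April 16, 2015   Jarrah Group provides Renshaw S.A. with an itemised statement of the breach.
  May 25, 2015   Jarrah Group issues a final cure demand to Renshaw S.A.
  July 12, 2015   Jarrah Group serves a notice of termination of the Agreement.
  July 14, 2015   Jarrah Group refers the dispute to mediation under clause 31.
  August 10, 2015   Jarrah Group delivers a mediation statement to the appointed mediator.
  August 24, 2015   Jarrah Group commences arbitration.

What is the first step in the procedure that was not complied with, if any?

Step 1 — counting 45 days from February 10, 2015 (when the breach is discovered) gives a deadline of March 27, 2015; completed February 11, 2015, before the deadline.
Step 2 — counting 60 days from February 11, 2015 (when the default notice is delivered) gives a deadline of April 12, 2015; April 16, 2015 misses that deadline by 4 days.
No need to go further; step 2 was not satisfied.

Step 2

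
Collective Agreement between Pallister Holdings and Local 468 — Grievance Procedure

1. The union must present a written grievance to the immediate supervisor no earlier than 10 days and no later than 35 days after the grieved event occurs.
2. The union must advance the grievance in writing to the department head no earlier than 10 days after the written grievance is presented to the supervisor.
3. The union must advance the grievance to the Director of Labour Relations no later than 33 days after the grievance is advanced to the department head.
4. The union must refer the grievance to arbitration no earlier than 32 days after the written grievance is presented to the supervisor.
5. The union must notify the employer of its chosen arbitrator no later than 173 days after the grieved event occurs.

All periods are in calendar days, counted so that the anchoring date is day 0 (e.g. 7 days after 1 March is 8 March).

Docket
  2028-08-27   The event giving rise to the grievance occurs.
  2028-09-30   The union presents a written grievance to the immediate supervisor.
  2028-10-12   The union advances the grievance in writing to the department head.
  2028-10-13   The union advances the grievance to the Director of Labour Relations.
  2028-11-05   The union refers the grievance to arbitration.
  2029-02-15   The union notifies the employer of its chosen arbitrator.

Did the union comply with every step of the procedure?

Step 1: the window is 10–35 days after 2028-08-27 (when the grieved event occurs), so 2028-09-06 through 2028-10-01; 2028-09-30 falls inside that range.
Step 2: the earliest permitted date is 10 days after 2028-09-30 (when the written grievance is presented to the supervisor), i.e. 2028-10-10; 2028-10-12 is on or after that date.
Step 3: 33 days after 2028-10-12 (when the grievance is advanced to the department head) is 2028-11-14; completed 2028-10-13, before the deadline.
Step 4: the earliest permitted date is 32 days after 2028-09-30 (when the written grievance is presented to the supervisor), i.e. 2028-11-01; done 2028-11-05, after the minimum wait.
Step 5: 173 days after 2028-08-27 (when the grieved event occurs) is 2029-02-16; 2029-02-15 is within that limit.

Yes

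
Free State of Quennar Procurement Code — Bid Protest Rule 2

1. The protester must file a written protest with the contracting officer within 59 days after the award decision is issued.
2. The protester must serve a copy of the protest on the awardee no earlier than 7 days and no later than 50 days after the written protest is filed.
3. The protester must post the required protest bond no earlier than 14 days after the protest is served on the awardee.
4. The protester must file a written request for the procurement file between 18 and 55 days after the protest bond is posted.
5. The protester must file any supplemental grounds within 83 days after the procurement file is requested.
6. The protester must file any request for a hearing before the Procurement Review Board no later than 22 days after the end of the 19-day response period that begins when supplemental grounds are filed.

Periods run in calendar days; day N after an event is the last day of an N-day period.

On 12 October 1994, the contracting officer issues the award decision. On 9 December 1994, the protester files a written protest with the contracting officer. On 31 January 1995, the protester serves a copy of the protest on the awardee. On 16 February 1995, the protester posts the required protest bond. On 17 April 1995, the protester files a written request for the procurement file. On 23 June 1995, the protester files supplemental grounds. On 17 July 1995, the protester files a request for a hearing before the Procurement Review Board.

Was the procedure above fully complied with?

Step 1 — counting 59 days from 12 October 1994 (when the award decision is issued) gives a deadline of 10 December 1994; done 9 December 1994 — timely.
Step 2 — 7 and 50 days from 9 December 1994 (when the written protest is filed) are 16 December 1994 and 28 January 1995 respectively; 31 January 1995 is 3 days past the end of the window.

No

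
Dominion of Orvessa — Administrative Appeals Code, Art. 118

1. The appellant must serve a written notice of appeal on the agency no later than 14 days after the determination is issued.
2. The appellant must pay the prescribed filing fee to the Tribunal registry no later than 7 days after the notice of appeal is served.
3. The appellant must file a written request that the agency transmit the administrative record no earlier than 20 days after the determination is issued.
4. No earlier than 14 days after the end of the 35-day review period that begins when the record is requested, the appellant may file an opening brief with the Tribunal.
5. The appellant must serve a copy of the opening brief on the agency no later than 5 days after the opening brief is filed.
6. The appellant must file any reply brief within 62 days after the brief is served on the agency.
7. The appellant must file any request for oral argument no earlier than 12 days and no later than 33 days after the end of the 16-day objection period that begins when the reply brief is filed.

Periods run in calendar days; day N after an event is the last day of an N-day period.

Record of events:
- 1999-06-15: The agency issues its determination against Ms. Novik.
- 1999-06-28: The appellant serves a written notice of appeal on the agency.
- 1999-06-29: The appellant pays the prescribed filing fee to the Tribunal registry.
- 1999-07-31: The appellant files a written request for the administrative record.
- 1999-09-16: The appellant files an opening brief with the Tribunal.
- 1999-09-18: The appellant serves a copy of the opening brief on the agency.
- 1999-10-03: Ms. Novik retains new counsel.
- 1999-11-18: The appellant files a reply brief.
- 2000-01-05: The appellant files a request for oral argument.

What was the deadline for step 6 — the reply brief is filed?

1999-11-19

Step 6 runs from 1999-09-18, when the brief is served on the agency. 62 days after 1999-09-18 is 1999-11-19.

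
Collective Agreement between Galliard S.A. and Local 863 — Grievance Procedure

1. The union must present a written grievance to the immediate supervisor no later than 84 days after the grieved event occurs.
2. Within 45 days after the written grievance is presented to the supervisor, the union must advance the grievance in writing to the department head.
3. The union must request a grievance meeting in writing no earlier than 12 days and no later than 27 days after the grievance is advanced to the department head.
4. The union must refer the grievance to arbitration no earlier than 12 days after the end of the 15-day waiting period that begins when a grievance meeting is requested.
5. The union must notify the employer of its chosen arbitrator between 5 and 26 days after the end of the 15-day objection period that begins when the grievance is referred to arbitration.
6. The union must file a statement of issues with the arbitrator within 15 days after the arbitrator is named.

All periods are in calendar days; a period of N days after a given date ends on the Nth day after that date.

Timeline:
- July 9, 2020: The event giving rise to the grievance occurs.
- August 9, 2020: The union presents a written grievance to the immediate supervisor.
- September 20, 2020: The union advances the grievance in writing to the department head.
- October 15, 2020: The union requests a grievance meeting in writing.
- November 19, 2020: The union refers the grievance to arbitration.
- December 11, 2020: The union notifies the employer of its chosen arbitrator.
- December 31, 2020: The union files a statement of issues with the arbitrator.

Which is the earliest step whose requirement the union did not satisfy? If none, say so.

Step 1 — counting 84 days from July 9, 2020 (when the grieved event occurs) gives a deadline of October 1, 2020; completed August 9, 2020, before the deadline.
Step 2 — counting 45 days from August 9, 2020 (when the written grievance is presented to the supervisor) gives a deadline of September 23, 2020; done September 20, 2020 — timely.
Step 3 — 12 and 27 days from September 20, 2020 (when the grievance is advanced to the department head) are October 2, 2020 and October 17, 2020 respectively; October 15, 2020 falls inside that range.
Step 4 — must wait 12 days from October 30, 2020 (end of the 15-day waiting period, which began when a grievance meeting is requested on October 15, 2020), so not before November 11, 2020; done November 19, 2020 — permitted.
Step 5 — 5 and 26 days from December 4, 2020 (end of the 15-day objection period, which began when the grievance is referred to arbitration on November 19, 2020) are December 9, 2020 and December 30, 2020 respectively; done December 11, 2020, which is between those dates.
Step 6 — counting 15 days from December 11, 2020 (when the arbitrator is named) gives a deadline of December 26, 2020; done December 31, 2020 — 5 days late.
That is the first point of non-compliance.

Step 6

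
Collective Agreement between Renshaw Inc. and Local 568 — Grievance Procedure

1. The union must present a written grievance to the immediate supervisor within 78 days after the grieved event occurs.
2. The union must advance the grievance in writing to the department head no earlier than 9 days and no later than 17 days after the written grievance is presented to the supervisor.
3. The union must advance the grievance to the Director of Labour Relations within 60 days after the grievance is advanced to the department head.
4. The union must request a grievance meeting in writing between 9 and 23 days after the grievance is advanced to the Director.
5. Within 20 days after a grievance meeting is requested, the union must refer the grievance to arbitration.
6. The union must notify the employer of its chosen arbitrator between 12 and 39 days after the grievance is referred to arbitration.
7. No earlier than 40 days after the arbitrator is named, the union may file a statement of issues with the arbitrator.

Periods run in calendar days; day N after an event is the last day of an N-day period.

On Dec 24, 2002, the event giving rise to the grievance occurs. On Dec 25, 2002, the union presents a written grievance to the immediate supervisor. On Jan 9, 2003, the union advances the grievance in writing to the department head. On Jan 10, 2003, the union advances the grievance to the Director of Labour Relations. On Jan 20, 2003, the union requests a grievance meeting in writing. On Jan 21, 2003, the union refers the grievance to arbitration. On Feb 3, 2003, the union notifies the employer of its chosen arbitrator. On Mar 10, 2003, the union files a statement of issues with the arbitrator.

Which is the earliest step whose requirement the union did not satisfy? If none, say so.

Step 1 — counting 78 days from Dec 24, 2002 (when the grieved event occurs) gives a deadline of Mar 12, 2003; Dec 25, 2002 is within that limit.
Step 2 — 9 and 17 days from Dec 25, 2002 (when the written grievance is presented to the supervisor) are Jan 3, 2003 and Jan 11, 2003 respectively; done Jan 9, 2003, which is between those dates.
Step 3 — counting 60 days from Jan 9, 2003 (when the grievance is advanced to the department head) gives a deadline of Mar 10, 2003; done Jan 10, 2003 — timely.
Step 4 — 9 and 23 days from Jan 10, 2003 (when the grievance is advanced to the Director) are Jan 19, 2003 and Feb 2, 2003 respectively; Jan 20, 2003 falls inside that range.
Step 5 — counting 20 days from Jan 20, 2003 (when a grievance meeting is requested) gives a deadline of Feb 9, 2003; done Jan 21, 2003 — timely.
Step 6 — 12 and 39 days from Jan 21, 2003 (when the grievance is referred to arbitration) are Feb 2, 2003 and Mar 1, 2003 respectively; Feb 3, 2003 falls inside that range.
Step 7 — must wait 40 days from Feb 3, 2003 (when the arbitrator is named), so not before Mar 15, 2003; acted on Mar 10, 2003, 5 days prematurely.

Step 7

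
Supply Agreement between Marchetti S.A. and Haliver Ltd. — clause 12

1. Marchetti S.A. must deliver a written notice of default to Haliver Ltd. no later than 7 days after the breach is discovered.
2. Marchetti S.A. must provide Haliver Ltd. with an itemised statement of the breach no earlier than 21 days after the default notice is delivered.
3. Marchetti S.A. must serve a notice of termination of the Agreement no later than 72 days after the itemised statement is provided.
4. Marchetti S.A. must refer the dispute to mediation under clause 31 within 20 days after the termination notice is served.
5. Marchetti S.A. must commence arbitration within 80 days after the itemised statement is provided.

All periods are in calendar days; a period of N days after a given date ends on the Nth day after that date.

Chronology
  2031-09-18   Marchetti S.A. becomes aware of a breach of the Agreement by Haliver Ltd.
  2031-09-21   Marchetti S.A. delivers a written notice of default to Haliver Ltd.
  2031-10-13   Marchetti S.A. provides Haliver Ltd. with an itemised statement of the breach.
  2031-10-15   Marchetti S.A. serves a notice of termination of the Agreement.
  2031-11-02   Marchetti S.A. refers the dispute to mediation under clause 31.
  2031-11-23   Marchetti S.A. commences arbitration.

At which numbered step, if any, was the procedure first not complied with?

None — every step was satisfied

Step 1 — counting 7 days from 2031-09-18 (when the breach is discovered) gives a deadline of 2031-09-25; completed 2031-09-21, before the deadline.
Step 2 — must wait 21 days from 2031-09-21 (when the default notice is delivered), so not before 2031-10-12; done 2031-10-13 — permitted.
Step 3 — counting 72 days from 2031-10-13 (when the itemised statement is provided) gives a deadline of 2031-12-24; done 2031-10-15 — timely.
Step 4 — counting 20 days from 2031-10-15 (when the termination notice is served) gives a deadline of 2031-11-04; done 2031-11-02 — timely.
Step 5 — counting 80 days from 2031-10-13 (when the itemised statement is provided) gives a deadline of 2032-01-01; done 2031-11-23 — timely.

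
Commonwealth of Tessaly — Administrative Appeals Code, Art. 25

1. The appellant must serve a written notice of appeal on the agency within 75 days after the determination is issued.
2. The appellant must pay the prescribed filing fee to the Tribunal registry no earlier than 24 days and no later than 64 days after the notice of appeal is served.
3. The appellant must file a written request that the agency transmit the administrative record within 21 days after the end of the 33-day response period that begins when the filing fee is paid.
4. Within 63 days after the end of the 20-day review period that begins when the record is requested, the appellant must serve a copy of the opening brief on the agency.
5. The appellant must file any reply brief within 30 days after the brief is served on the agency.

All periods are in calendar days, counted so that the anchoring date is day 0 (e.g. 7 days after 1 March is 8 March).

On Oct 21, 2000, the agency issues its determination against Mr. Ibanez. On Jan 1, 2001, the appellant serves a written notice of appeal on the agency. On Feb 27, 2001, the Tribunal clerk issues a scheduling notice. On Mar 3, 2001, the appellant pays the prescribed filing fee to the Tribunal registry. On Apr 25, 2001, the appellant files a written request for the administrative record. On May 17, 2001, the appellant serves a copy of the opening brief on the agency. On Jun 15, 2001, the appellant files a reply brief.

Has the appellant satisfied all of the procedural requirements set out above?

Step 1: 75 days after Oct 21, 2000 (when the determination is issued) is Jan 4, 2001; Jan 1, 2001 is within that limit.
Step 2: the window is 24–64 days after Jan 1, 2001 (when the notice of appeal is served), so Jan 25, 2001 through Mar 6, 2001; done Mar 3, 2001, which is between those dates.
Step 3: 21 days after Apr 5, 2001 (end of the 33-day response period, which began when the filing fee is paid on Mar 3, 2001) is Apr 26, 2001; completed Apr 25, 2001, before the deadline.
Step 4: 63 days after May 15, 2001 (end of the 20-day review period, which began when the record is requested on Apr 25, 2001) is Jul 17, 2001; completed May 17, 2001, before the deadline.
Step 5: 30 days after May 17, 2001 (when the brief is served on the agency) is Jun 16, 2001; done Jun 15, 2001 — timely.

Yes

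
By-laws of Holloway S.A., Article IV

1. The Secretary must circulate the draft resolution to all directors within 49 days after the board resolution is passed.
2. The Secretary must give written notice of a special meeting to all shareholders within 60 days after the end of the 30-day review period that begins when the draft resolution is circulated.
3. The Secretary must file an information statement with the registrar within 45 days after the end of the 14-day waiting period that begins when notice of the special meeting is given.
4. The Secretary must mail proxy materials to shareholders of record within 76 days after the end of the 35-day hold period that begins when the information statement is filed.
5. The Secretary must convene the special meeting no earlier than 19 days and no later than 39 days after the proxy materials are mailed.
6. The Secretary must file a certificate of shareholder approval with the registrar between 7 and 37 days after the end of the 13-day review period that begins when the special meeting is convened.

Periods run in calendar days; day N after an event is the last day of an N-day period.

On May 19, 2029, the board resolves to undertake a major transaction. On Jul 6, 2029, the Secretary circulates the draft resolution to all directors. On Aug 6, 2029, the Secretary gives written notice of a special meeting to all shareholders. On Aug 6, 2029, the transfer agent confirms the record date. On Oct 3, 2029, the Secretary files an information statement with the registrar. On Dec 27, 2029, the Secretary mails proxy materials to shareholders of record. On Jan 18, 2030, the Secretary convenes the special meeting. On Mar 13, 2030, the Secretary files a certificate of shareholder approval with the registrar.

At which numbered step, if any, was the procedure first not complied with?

(1) due by May 19, 2029 + 49 days = Jul 7, 2029; Jul 6, 2029 is within that limit.
(2) due by Aug 5, 2029 + 60 days = Oct 4, 2029; done Aug 6, 2029 — timely.
(3) due by Aug 20, 2029 + 45 days = Oct 4, 2029; completed Oct 3, 2029, before the deadline.
(4) due by Nov 7, 2029 + 76 days = Jan 22, 2030; done Dec 27, 2029 — timely.
(5) the permitted window runs from Dec 27, 2029 + 19 = Jan 15, 2030 to Dec 27, 2029 + 39 = Feb 4, 2030; done Jan 18, 2030, which is between those dates.
(6) the permitted window runs from Jan 31, 2030 + 7 = Feb 7, 2030 to Jan 31, 2030 + 37 = Mar 9, 2030; Mar 13, 2030 is 4 days past the end of the window.
The procedure was therefore not followed at step 6.

Step 6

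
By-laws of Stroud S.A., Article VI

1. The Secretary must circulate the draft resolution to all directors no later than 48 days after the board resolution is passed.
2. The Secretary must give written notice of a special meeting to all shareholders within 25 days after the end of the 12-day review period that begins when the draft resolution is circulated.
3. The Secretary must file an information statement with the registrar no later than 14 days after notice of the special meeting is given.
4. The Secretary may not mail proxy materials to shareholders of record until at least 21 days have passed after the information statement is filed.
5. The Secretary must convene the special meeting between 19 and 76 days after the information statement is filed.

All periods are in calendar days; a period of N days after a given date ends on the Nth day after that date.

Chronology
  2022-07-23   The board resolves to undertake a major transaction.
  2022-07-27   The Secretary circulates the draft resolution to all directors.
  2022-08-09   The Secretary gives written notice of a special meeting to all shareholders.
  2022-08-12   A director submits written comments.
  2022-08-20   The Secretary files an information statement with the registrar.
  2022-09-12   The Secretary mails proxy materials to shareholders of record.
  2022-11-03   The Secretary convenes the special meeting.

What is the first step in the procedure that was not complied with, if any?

None — every step was satisfied

(1) due by 2022-07-23 + 48 days = 2022-09-09; done 2022-07-27 — timely.
(2) due by 2022-08-08 + 25 days = 2022-09-02; 2022-08-09 is within that limit.
(3) due by 2022-08-09 + 14 days = 2022-08-23; completed 2022-08-20, before the deadline.
(4) permitted from 2022-08-20 + 21 days = 2022-09-10 onward; done 2022-09-12 — permitted.
(5) the permitted window runs from 2022-08-20 + 19 = 2022-09-08 to 2022-08-20 + 76 = 2022-11-04; done 2022-11-03, which is between those dates.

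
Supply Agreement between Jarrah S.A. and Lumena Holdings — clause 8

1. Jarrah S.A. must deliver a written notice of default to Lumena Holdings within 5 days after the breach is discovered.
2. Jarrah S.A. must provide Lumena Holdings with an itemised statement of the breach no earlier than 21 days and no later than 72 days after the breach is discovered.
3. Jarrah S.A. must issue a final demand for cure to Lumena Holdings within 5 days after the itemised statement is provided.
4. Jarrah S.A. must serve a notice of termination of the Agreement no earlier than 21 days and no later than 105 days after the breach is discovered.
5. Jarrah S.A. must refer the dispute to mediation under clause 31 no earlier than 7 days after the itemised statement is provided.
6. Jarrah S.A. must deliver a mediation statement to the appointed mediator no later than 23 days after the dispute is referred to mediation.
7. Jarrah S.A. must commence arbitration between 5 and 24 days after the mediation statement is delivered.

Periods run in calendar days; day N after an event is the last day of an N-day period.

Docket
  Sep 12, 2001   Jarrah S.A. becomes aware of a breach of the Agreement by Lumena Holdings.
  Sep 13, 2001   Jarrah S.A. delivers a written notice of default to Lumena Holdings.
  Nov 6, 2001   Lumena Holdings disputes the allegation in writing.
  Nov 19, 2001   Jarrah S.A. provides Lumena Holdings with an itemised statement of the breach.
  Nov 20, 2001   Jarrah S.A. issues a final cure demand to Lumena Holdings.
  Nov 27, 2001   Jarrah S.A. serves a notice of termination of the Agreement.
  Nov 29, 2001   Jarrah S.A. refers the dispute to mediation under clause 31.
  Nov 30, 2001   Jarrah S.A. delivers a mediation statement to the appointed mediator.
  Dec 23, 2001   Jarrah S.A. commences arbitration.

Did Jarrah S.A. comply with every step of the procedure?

Yes

Step 1 — counting 5 days from Sep 12, 2001 (when the breach is discovered) gives a deadline of Sep 17, 2001; Sep 13, 2001 is within that limit.
Step 2 — 21 and 72 days from Sep 12, 2001 (when the breach is discovered) are Oct 3, 2001 and Nov 23, 2001 respectively; Nov 19, 2001 falls inside that range.
Step 3 — counting 5 days from Nov 19, 2001 (when the itemised statement is provided) gives a deadline of Nov 24, 2001; done Nov 20, 2001 — timely.
Step 4 — 21 and 105 days from Sep 12, 2001 (when the breach is discovered) are Oct 3, 2001 and Dec 26, 2001 respectively; Nov 27, 2001 falls inside that range.
Step 5 — must wait 7 days from Nov 19, 2001 (when the itemised statement is provided), so not before Nov 26, 2001; Nov 29, 2001 is on or after that date.
Step 6 — counting 23 days from Nov 29, 2001 (when the dispute is referred to mediation) gives a deadline of Dec 22, 2001; Nov 30, 2001 is within that limit.
Step 7 — 5 and 24 days from Nov 30, 2001 (when the mediation statement is delivered) are Dec 5, 2001 and Dec 24, 2001 respectively; done Dec 23, 2001 — within the window.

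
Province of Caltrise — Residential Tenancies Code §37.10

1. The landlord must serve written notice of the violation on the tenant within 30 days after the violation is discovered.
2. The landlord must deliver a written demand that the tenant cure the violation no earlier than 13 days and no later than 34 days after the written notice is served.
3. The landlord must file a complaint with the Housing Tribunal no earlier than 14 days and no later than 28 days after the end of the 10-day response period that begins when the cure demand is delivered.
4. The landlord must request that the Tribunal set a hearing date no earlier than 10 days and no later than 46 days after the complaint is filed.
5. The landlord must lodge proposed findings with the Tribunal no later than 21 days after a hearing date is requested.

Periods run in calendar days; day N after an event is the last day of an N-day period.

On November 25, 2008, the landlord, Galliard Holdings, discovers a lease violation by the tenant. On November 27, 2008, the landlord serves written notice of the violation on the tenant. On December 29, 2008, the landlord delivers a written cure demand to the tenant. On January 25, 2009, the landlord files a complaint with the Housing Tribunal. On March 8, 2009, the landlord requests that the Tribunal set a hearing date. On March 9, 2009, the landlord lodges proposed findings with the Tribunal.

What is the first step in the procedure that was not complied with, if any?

None — every step was satisfied

Step 1 — counting 30 days from November 25, 2008 (when the violation is discovered) gives a deadline of December 25, 2008; November 27, 2008 is within that limit.
Step 2 — 13 and 34 days from November 27, 2008 (when the written notice is served) are December 10, 2008 and December 31, 2008 respectively; December 29, 2008 falls inside that range.
Step 3 — 14 and 28 days from January 8, 2009 (end of the 10-day response period, which began when the cure demand is delivered on December 29, 2008) are January 22, 2009 and February 5, 2009 respectively; January 25, 2009 falls inside that range.
Step 4 — 10 and 46 days from January 25, 2009 (when the complaint is filed) are February 4, 2009 and March 12, 2009 respectively; March 8, 2009 falls inside that range.
Step 5 — counting 21 days from March 8, 2009 (when a hearing date is requested) gives a deadline of March 29, 2009; done March 9, 2009 — timely.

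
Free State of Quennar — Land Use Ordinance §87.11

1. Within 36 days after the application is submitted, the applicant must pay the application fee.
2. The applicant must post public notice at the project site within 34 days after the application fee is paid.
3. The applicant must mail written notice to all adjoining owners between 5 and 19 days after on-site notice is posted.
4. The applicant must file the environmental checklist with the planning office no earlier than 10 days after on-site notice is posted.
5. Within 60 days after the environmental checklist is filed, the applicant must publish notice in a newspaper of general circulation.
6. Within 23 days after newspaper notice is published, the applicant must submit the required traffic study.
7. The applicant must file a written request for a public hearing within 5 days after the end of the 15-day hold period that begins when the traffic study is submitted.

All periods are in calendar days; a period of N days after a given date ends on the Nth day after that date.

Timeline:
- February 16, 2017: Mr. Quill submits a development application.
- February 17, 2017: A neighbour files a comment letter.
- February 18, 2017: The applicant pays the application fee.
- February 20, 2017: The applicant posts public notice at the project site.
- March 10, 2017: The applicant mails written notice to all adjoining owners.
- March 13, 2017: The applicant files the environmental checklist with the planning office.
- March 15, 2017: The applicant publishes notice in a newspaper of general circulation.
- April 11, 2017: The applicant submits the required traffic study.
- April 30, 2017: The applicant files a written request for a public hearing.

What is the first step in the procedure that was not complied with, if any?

Step 1 — counting 36 days from February 16, 2017 (when the application is submitted) gives a deadline of March 24, 2017; done February 18, 2017 — timely.
Step 2 — counting 34 days from February 18, 2017 (when the application fee is paid) gives a deadline of March 24, 2017; done February 20, 2017 — timely.
Step 3 — 5 and 19 days from February 20, 2017 (when on-site notice is posted) are February 25, 2017 and March 11, 2017 respectively; done March 10, 2017, which is between those dates.
Step 4 — must wait 10 days from February 20, 2017 (when on-site notice is posted), so not before March 2, 2017; done March 13, 2017, after the minimum wait.
Step 5 — counting 60 days from March 13, 2017 (when the environmental checklist is filed) gives a deadline of May 12, 2017; March 15, 2017 is within that limit.
Step 6 — counting 23 days from March 15, 2017 (when newspaper notice is published) gives a deadline of April 7, 2017; April 11, 2017 misses that deadline by 4 days.
That is the first point of non-compliance.

Step 6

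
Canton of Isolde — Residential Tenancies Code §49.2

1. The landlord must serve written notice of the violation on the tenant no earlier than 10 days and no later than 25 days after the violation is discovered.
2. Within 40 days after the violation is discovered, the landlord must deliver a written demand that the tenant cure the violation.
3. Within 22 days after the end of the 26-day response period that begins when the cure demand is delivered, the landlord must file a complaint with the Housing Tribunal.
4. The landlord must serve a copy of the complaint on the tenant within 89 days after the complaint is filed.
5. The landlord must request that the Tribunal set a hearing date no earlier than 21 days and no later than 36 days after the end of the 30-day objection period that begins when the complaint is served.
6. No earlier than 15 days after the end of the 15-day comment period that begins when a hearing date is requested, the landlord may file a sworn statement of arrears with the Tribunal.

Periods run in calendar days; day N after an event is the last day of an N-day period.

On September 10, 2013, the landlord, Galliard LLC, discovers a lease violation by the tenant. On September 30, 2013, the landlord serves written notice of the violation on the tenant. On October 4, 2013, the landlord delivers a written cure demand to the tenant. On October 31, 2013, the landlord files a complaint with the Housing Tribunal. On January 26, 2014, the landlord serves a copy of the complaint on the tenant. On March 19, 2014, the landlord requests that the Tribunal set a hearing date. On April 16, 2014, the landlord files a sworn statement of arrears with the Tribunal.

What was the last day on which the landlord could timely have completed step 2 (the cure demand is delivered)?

October 20, 2013

Step 2 runs from September 10, 2013, when the violation is discovered. 40 days after September 10, 2013 is October 20, 2013.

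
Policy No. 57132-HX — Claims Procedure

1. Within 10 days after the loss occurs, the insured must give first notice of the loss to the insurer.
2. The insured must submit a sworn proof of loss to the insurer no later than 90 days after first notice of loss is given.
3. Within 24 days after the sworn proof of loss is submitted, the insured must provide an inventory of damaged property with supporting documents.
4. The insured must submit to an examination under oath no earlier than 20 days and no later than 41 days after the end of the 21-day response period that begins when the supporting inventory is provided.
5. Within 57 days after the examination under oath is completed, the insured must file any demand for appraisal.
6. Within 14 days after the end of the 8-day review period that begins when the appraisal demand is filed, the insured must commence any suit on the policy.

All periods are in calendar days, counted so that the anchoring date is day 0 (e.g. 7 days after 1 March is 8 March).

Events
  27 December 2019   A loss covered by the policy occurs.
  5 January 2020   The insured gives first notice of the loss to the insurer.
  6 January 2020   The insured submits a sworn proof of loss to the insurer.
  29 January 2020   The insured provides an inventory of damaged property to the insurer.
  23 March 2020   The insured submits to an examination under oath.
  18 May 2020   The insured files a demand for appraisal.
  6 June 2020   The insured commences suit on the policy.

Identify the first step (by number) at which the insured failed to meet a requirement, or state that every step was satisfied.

None — every step was satisfied

Step 1 — counting 10 days from 27 December 2019 (when the loss occurs) gives a deadline of 6 January 2020; completed 5 January 2020, before the deadline.
Step 2 — counting 90 days from 5 January 2020 (when first notice of loss is given) gives a deadline of 4 April 2020; done 6 January 2020 — timely.
Step 3 — counting 24 days from 6 January 2020 (when the sworn proof of loss is submitted) gives a deadline of 30 January 2020; done 29 January 2020 — timely.
Step 4 — 20 and 41 days from 19 February 2020 (end of the 21-day response period, which began when the supporting inventory is provided on 29 January 2020) are 10 March 2020 and 31 March 2020 respectively; done 23 March 2020 — within the window.
Step 5 — counting 57 days from 23 March 2020 (when the examination under oath is completed) gives a deadline of 19 May 2020; 18 May 2020 is within that limit.
Step 6 — counting 14 days from 26 May 2020 (end of the 8-day review period, which began when the appraisal demand is filed on 18 May 2020) gives a deadline of 9 June 2020; done 6 June 2020 — timely.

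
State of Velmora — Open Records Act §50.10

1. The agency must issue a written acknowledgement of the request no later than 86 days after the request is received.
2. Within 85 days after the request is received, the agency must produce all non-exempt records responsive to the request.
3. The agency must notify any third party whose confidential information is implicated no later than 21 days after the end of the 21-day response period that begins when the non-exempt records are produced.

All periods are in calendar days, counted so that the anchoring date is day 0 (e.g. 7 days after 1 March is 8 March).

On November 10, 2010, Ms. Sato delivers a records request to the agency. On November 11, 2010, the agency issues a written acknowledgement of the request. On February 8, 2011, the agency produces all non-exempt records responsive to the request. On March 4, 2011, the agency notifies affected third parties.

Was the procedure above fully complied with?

Step 1: 86 days after November 10, 2010 (when the request is received) is February 4, 2011; completed November 11, 2010, before the deadline.
Step 2: 85 days after November 10, 2010 (when the request is received) is February 3, 2011; February 8, 2011 misses that deadline by 5 days.

No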